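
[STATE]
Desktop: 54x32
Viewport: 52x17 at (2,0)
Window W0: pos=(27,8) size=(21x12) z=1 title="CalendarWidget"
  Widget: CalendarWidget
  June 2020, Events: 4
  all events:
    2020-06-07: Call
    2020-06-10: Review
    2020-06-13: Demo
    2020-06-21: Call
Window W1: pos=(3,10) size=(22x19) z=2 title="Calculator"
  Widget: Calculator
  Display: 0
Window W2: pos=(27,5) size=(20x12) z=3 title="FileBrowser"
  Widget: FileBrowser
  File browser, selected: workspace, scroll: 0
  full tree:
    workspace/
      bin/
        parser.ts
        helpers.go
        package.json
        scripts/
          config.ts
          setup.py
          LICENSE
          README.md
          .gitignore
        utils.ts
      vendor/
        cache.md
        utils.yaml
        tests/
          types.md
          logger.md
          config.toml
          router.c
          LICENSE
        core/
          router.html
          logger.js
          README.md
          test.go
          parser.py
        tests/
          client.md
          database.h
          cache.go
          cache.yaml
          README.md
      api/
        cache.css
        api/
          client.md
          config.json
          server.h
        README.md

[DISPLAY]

                                                    
                                                    
                                                    
                                                    
                                                    
                         ┏━━━━━━━━━━━━━━━━━━┓       
                         ┃ FileBrowser      ┃       
                         ┠──────────────────┨       
                         ┃> [-] workspace/  ┃┓      
                         ┃    [+] bin/      ┃┃      
 ┏━━━━━━━━━━━━━━━━━━━━┓  ┃    [+] vendor/   ┃┨      
 ┃ Calculator         ┃  ┃    [+] api/      ┃┃      
 ┠────────────────────┨  ┃                  ┃┃      
 ┃                   0┃  ┃                  ┃┃      
 ┃┌───┬───┬───┬───┐   ┃  ┃                  ┃┃      
 ┃│ 7 │ 8 │ 9 │ ÷ │   ┃  ┃                  ┃┃      
 ┃├───┼───┼───┼───┤   ┃  ┗━━━━━━━━━━━━━━━━━━┛┃      


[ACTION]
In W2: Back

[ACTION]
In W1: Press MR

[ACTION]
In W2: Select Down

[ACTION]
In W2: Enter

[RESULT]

                                                    
                                                    
                                                    
                                                    
                                                    
                         ┏━━━━━━━━━━━━━━━━━━┓       
                         ┃ FileBrowser      ┃       
                         ┠──────────────────┨       
                         ┃  [-] workspace/  ┃┓      
                         ┃  > [-] bin/      ┃┃      
 ┏━━━━━━━━━━━━━━━━━━━━┓  ┃      parser.ts   ┃┨      
 ┃ Calculator         ┃  ┃      helpers.go  ┃┃      
 ┠────────────────────┨  ┃      package.json┃┃      
 ┃                   0┃  ┃      [+] scripts/┃┃      
 ┃┌───┬───┬───┬───┐   ┃  ┃      utils.ts    ┃┃      
 ┃│ 7 │ 8 │ 9 │ ÷ │   ┃  ┃    [+] vendor/   ┃┃      
 ┃├───┼───┼───┼───┤   ┃  ┗━━━━━━━━━━━━━━━━━━┛┃      


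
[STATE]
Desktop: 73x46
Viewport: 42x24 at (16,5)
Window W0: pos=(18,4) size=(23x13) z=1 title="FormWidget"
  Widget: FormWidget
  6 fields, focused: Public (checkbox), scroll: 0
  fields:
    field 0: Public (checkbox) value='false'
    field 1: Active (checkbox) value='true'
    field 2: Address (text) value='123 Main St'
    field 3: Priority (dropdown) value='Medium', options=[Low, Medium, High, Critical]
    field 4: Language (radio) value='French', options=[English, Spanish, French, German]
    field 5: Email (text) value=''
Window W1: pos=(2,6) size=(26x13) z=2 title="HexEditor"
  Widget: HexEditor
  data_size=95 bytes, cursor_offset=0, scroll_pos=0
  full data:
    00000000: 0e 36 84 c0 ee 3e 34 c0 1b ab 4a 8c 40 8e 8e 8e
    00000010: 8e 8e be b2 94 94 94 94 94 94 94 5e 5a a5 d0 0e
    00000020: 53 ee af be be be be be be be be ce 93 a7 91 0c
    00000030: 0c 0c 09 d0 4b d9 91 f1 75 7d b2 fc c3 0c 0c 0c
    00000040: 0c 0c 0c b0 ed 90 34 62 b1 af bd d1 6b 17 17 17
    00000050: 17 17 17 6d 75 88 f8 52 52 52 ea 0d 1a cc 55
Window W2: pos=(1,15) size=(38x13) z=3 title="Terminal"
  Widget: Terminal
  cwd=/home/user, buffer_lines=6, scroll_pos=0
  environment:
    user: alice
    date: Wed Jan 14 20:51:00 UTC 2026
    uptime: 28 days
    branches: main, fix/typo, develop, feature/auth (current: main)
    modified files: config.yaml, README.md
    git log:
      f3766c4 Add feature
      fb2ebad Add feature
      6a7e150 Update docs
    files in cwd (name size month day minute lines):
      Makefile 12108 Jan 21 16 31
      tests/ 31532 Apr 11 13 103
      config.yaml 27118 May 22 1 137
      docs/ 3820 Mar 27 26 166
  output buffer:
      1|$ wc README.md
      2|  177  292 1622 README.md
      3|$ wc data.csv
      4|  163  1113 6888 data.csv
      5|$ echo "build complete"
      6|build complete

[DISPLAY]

  ┃ FormWidget          ┃                 
━━━━━━━━━━━┓────────────┨                 
           ┃     [ ]    ┃                 
───────────┨     [x]    ┃                 
36 84 c0 ee┃:    [123 M]┃                 
8e be b2 94┃y:   [Medi▼]┃                 
ee af be be┃e:   ( ) Eng┃                 
0c 09 d0 4b┃     [     ]┃                 
0c 0c b0 ed┃            ┃                 
17 17 6d 75┃            ┃                 
━━━━━━━━━━━━━━━━━━━━━━┓ ┃                 
                      ┃━┛                 
──────────────────────┨                   
                      ┃                   
2 README.md           ┃                   
                      ┃                   
88 data.csv           ┃                   
complete"             ┃                   
                      ┃                   
                      ┃                   
                      ┃                   
                      ┃                   
━━━━━━━━━━━━━━━━━━━━━━┛                   
                                          


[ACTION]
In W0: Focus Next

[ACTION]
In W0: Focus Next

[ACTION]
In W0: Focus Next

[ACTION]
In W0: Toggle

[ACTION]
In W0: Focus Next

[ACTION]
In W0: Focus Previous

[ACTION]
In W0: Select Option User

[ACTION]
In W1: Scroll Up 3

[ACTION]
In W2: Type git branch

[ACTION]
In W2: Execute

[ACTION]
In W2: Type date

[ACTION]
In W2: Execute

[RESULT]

  ┃ FormWidget          ┃                 
━━━━━━━━━━━┓────────────┨                 
           ┃     [ ]    ┃                 
───────────┨     [x]    ┃                 
36 84 c0 ee┃:    [123 M]┃                 
8e be b2 94┃y:   [Medi▼]┃                 
ee af be be┃e:   ( ) Eng┃                 
0c 09 d0 4b┃     [     ]┃                 
0c 0c b0 ed┃            ┃                 
17 17 6d 75┃            ┃                 
━━━━━━━━━━━━━━━━━━━━━━┓ ┃                 
                      ┃━┛                 
──────────────────────┨                   
                      ┃                   
                      ┃                   
                      ┃                   
                      ┃                   
                      ┃                   
                      ┃                   
                      ┃                   
51:00 UTC 2026        ┃                   
                      ┃                   
━━━━━━━━━━━━━━━━━━━━━━┛                   
                                          


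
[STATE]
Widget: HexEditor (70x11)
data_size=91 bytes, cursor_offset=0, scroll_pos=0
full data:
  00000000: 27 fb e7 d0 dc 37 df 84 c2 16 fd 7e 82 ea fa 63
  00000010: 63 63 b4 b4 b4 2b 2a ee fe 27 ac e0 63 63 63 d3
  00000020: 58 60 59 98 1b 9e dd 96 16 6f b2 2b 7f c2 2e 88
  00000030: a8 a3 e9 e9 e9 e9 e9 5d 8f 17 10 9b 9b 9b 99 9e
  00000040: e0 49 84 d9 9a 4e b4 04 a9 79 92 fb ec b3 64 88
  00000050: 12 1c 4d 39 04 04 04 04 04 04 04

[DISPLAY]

00000000  27 fb e7 d0 dc 37 df 84  c2 16 fd 7e 82 ea fa 63  |'....7...
00000010  63 63 b4 b4 b4 2b 2a ee  fe 27 ac e0 63 63 63 d3  |cc...+*..
00000020  58 60 59 98 1b 9e dd 96  16 6f b2 2b 7f c2 2e 88  |X`Y......
00000030  a8 a3 e9 e9 e9 e9 e9 5d  8f 17 10 9b 9b 9b 99 9e  |.......].
00000040  e0 49 84 d9 9a 4e b4 04  a9 79 92 fb ec b3 64 88  |.I...N...
00000050  12 1c 4d 39 04 04 04 04  04 04 04                 |..M9.....
                                                                      
                                                                      
                                                                      
                                                                      
                                                                      


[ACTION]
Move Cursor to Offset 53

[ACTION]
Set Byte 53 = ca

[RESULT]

00000000  27 fb e7 d0 dc 37 df 84  c2 16 fd 7e 82 ea fa 63  |'....7...
00000010  63 63 b4 b4 b4 2b 2a ee  fe 27 ac e0 63 63 63 d3  |cc...+*..
00000020  58 60 59 98 1b 9e dd 96  16 6f b2 2b 7f c2 2e 88  |X`Y......
00000030  a8 a3 e9 e9 e9 CA e9 5d  8f 17 10 9b 9b 9b 99 9e  |.......].
00000040  e0 49 84 d9 9a 4e b4 04  a9 79 92 fb ec b3 64 88  |.I...N...
00000050  12 1c 4d 39 04 04 04 04  04 04 04                 |..M9.....
                                                                      
                                                                      
                                                                      
                                                                      
                                                                      


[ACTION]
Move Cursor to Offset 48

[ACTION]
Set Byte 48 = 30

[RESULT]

00000000  27 fb e7 d0 dc 37 df 84  c2 16 fd 7e 82 ea fa 63  |'....7...
00000010  63 63 b4 b4 b4 2b 2a ee  fe 27 ac e0 63 63 63 d3  |cc...+*..
00000020  58 60 59 98 1b 9e dd 96  16 6f b2 2b 7f c2 2e 88  |X`Y......
00000030  30 a3 e9 e9 e9 ca e9 5d  8f 17 10 9b 9b 9b 99 9e  |0......].
00000040  e0 49 84 d9 9a 4e b4 04  a9 79 92 fb ec b3 64 88  |.I...N...
00000050  12 1c 4d 39 04 04 04 04  04 04 04                 |..M9.....
                                                                      
                                                                      
                                                                      
                                                                      
                                                                      


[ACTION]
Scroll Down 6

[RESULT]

00000050  12 1c 4d 39 04 04 04 04  04 04 04                 |..M9.....
                                                                      
                                                                      
                                                                      
                                                                      
                                                                      
                                                                      
                                                                      
                                                                      
                                                                      
                                                                      


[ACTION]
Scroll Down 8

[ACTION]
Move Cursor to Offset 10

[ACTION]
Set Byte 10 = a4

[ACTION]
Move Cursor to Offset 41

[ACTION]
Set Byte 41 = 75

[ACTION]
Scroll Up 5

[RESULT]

00000000  27 fb e7 d0 dc 37 df 84  c2 16 a4 7e 82 ea fa 63  |'....7...
00000010  63 63 b4 b4 b4 2b 2a ee  fe 27 ac e0 63 63 63 d3  |cc...+*..
00000020  58 60 59 98 1b 9e dd 96  16 75 b2 2b 7f c2 2e 88  |X`Y......
00000030  30 a3 e9 e9 e9 ca e9 5d  8f 17 10 9b 9b 9b 99 9e  |0......].
00000040  e0 49 84 d9 9a 4e b4 04  a9 79 92 fb ec b3 64 88  |.I...N...
00000050  12 1c 4d 39 04 04 04 04  04 04 04                 |..M9.....
                                                                      
                                                                      
                                                                      
                                                                      
                                                                      


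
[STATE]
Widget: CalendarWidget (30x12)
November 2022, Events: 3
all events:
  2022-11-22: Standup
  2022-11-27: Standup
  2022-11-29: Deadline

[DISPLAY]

        November 2022         
Mo Tu We Th Fr Sa Su          
    1  2  3  4  5  6          
 7  8  9 10 11 12 13          
14 15 16 17 18 19 20          
21 22* 23 24 25 26 27*        
28 29* 30                     
                              
                              
                              
                              
                              


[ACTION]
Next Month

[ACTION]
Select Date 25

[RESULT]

        December 2022         
Mo Tu We Th Fr Sa Su          
          1  2  3  4          
 5  6  7  8  9 10 11          
12 13 14 15 16 17 18          
19 20 21 22 23 24 [25]        
26 27 28 29 30 31             
                              
                              
                              
                              
                              


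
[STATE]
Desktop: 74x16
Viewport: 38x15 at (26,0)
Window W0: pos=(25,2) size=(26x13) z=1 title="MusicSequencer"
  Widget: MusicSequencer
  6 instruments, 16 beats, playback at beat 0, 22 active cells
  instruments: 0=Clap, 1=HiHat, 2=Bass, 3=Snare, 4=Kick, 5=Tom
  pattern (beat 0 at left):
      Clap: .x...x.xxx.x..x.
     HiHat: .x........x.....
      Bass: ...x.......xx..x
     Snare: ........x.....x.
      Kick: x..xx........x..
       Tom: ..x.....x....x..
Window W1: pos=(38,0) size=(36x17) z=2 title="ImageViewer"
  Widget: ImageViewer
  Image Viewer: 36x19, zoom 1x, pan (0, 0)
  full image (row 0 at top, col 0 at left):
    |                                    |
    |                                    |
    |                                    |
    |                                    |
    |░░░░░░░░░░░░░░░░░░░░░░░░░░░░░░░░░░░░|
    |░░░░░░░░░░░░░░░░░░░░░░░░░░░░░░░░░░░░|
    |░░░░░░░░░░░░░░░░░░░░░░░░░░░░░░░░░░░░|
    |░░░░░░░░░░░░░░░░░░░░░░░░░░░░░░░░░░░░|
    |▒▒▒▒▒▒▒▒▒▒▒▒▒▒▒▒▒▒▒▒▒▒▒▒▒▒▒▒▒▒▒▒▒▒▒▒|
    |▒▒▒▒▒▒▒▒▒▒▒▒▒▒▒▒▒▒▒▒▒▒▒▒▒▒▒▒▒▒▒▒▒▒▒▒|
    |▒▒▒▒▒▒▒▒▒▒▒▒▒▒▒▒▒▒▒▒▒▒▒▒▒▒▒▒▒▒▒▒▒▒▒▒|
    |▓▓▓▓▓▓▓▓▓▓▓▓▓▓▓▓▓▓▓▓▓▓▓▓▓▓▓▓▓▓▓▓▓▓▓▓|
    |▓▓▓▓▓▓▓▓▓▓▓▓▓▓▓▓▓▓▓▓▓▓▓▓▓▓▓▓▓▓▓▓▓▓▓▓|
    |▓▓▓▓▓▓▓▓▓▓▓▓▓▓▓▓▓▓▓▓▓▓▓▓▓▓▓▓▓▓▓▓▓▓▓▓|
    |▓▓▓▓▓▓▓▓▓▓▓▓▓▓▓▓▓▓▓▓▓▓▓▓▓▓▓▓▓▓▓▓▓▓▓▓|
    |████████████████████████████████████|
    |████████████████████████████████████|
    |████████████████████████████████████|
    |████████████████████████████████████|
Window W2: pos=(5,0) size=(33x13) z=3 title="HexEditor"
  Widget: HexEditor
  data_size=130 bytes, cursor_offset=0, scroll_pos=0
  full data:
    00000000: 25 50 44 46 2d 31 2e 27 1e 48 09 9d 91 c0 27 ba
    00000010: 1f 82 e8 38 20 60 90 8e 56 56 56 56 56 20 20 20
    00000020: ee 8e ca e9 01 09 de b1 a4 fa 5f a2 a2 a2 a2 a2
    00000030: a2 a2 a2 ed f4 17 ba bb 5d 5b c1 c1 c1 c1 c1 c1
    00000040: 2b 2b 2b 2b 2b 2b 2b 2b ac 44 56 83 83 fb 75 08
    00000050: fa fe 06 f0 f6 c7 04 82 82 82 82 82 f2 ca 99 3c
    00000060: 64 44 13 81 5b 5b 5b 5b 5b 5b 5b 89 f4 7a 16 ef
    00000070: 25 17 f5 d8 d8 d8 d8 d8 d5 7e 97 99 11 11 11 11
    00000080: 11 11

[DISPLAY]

━━━━━━━━━━━┓┏━━━━━━━━━━━━━━━━━━━━━━━━━
           ┃┃ ImageViewer             
───────────┨┠─────────────────────────
6 2d 31 2e ┃┃                         
8 20 60 90 ┃┃                         
9 01 09 de ┃┃                         
d f4 17 ba ┃┃                         
b 2b 2b 2b ┃┃░░░░░░░░░░░░░░░░░░░░░░░░░
0 f6 c7 04 ┃┃░░░░░░░░░░░░░░░░░░░░░░░░░
1 5b 5b 5b ┃┃░░░░░░░░░░░░░░░░░░░░░░░░░
8 d8 d8 d8 ┃┃░░░░░░░░░░░░░░░░░░░░░░░░░
           ┃┃▒▒▒▒▒▒▒▒▒▒▒▒▒▒▒▒▒▒▒▒▒▒▒▒▒
━━━━━━━━━━━┛┃▒▒▒▒▒▒▒▒▒▒▒▒▒▒▒▒▒▒▒▒▒▒▒▒▒
            ┃▒▒▒▒▒▒▒▒▒▒▒▒▒▒▒▒▒▒▒▒▒▒▒▒▒
━━━━━━━━━━━━┃▓▓▓▓▓▓▓▓▓▓▓▓▓▓▓▓▓▓▓▓▓▓▓▓▓


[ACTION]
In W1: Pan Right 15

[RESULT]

━━━━━━━━━━━┓┏━━━━━━━━━━━━━━━━━━━━━━━━━
           ┃┃ ImageViewer             
───────────┨┠─────────────────────────
6 2d 31 2e ┃┃                         
8 20 60 90 ┃┃                         
9 01 09 de ┃┃                         
d f4 17 ba ┃┃                         
b 2b 2b 2b ┃┃░░░░░░░░░░░░░░░░░░░░░    
0 f6 c7 04 ┃┃░░░░░░░░░░░░░░░░░░░░░    
1 5b 5b 5b ┃┃░░░░░░░░░░░░░░░░░░░░░    
8 d8 d8 d8 ┃┃░░░░░░░░░░░░░░░░░░░░░    
           ┃┃▒▒▒▒▒▒▒▒▒▒▒▒▒▒▒▒▒▒▒▒▒    
━━━━━━━━━━━┛┃▒▒▒▒▒▒▒▒▒▒▒▒▒▒▒▒▒▒▒▒▒    
            ┃▒▒▒▒▒▒▒▒▒▒▒▒▒▒▒▒▒▒▒▒▒    
━━━━━━━━━━━━┃▓▓▓▓▓▓▓▓▓▓▓▓▓▓▓▓▓▓▓▓▓    


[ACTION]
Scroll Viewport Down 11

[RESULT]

           ┃┃ ImageViewer             
───────────┨┠─────────────────────────
6 2d 31 2e ┃┃                         
8 20 60 90 ┃┃                         
9 01 09 de ┃┃                         
d f4 17 ba ┃┃                         
b 2b 2b 2b ┃┃░░░░░░░░░░░░░░░░░░░░░    
0 f6 c7 04 ┃┃░░░░░░░░░░░░░░░░░░░░░    
1 5b 5b 5b ┃┃░░░░░░░░░░░░░░░░░░░░░    
8 d8 d8 d8 ┃┃░░░░░░░░░░░░░░░░░░░░░    
           ┃┃▒▒▒▒▒▒▒▒▒▒▒▒▒▒▒▒▒▒▒▒▒    
━━━━━━━━━━━┛┃▒▒▒▒▒▒▒▒▒▒▒▒▒▒▒▒▒▒▒▒▒    
            ┃▒▒▒▒▒▒▒▒▒▒▒▒▒▒▒▒▒▒▒▒▒    
━━━━━━━━━━━━┃▓▓▓▓▓▓▓▓▓▓▓▓▓▓▓▓▓▓▓▓▓    
            ┃▓▓▓▓▓▓▓▓▓▓▓▓▓▓▓▓▓▓▓▓▓    


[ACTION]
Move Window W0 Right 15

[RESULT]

           ┃┃ ImageViewer             
───────────┨┠─────────────────────────
6 2d 31 2e ┃┃                         
8 20 60 90 ┃┃                         
9 01 09 de ┃┃                         
d f4 17 ba ┃┃                         
b 2b 2b 2b ┃┃░░░░░░░░░░░░░░░░░░░░░    
0 f6 c7 04 ┃┃░░░░░░░░░░░░░░░░░░░░░    
1 5b 5b 5b ┃┃░░░░░░░░░░░░░░░░░░░░░    
8 d8 d8 d8 ┃┃░░░░░░░░░░░░░░░░░░░░░    
           ┃┃▒▒▒▒▒▒▒▒▒▒▒▒▒▒▒▒▒▒▒▒▒    
━━━━━━━━━━━┛┃▒▒▒▒▒▒▒▒▒▒▒▒▒▒▒▒▒▒▒▒▒    
            ┃▒▒▒▒▒▒▒▒▒▒▒▒▒▒▒▒▒▒▒▒▒    
            ┃▓▓▓▓▓▓▓▓▓▓▓▓▓▓▓▓▓▓▓▓▓    
            ┃▓▓▓▓▓▓▓▓▓▓▓▓▓▓▓▓▓▓▓▓▓    


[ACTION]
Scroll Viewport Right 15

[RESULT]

 ┃┃ ImageViewer                      ┃
─┨┠──────────────────────────────────┨
 ┃┃                                  ┃
 ┃┃                                  ┃
 ┃┃                                  ┃
 ┃┃                                  ┃
 ┃┃░░░░░░░░░░░░░░░░░░░░░             ┃
 ┃┃░░░░░░░░░░░░░░░░░░░░░             ┃
 ┃┃░░░░░░░░░░░░░░░░░░░░░             ┃
 ┃┃░░░░░░░░░░░░░░░░░░░░░             ┃
 ┃┃▒▒▒▒▒▒▒▒▒▒▒▒▒▒▒▒▒▒▒▒▒             ┃
━┛┃▒▒▒▒▒▒▒▒▒▒▒▒▒▒▒▒▒▒▒▒▒             ┃
  ┃▒▒▒▒▒▒▒▒▒▒▒▒▒▒▒▒▒▒▒▒▒             ┃
  ┃▓▓▓▓▓▓▓▓▓▓▓▓▓▓▓▓▓▓▓▓▓             ┃
  ┃▓▓▓▓▓▓▓▓▓▓▓▓▓▓▓▓▓▓▓▓▓             ┃


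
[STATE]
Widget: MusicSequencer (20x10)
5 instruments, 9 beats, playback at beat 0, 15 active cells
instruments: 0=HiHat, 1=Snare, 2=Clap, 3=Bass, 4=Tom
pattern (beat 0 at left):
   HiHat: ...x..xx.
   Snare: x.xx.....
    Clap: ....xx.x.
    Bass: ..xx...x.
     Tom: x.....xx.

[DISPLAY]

      ▼12345678     
 HiHat···█··██·     
 Snare█·██·····     
  Clap····██·█·     
  Bass··██···█·     
   Tom█·····██·     
                    
                    
                    
                    


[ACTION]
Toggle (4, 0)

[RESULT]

      ▼12345678     
 HiHat···█··██·     
 Snare█·██·····     
  Clap····██·█·     
  Bass··██···█·     
   Tom······██·     
                    
                    
                    
                    


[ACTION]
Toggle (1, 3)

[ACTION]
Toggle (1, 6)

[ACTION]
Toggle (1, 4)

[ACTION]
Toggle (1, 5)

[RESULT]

      ▼12345678     
 HiHat···█··██·     
 Snare█·█·███··     
  Clap····██·█·     
  Bass··██···█·     
   Tom······██·     
                    
                    
                    
                    


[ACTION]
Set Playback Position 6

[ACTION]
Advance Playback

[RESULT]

      0123456▼8     
 HiHat···█··██·     
 Snare█·█·███··     
  Clap····██·█·     
  Bass··██···█·     
   Tom······██·     
                    
                    
                    
                    


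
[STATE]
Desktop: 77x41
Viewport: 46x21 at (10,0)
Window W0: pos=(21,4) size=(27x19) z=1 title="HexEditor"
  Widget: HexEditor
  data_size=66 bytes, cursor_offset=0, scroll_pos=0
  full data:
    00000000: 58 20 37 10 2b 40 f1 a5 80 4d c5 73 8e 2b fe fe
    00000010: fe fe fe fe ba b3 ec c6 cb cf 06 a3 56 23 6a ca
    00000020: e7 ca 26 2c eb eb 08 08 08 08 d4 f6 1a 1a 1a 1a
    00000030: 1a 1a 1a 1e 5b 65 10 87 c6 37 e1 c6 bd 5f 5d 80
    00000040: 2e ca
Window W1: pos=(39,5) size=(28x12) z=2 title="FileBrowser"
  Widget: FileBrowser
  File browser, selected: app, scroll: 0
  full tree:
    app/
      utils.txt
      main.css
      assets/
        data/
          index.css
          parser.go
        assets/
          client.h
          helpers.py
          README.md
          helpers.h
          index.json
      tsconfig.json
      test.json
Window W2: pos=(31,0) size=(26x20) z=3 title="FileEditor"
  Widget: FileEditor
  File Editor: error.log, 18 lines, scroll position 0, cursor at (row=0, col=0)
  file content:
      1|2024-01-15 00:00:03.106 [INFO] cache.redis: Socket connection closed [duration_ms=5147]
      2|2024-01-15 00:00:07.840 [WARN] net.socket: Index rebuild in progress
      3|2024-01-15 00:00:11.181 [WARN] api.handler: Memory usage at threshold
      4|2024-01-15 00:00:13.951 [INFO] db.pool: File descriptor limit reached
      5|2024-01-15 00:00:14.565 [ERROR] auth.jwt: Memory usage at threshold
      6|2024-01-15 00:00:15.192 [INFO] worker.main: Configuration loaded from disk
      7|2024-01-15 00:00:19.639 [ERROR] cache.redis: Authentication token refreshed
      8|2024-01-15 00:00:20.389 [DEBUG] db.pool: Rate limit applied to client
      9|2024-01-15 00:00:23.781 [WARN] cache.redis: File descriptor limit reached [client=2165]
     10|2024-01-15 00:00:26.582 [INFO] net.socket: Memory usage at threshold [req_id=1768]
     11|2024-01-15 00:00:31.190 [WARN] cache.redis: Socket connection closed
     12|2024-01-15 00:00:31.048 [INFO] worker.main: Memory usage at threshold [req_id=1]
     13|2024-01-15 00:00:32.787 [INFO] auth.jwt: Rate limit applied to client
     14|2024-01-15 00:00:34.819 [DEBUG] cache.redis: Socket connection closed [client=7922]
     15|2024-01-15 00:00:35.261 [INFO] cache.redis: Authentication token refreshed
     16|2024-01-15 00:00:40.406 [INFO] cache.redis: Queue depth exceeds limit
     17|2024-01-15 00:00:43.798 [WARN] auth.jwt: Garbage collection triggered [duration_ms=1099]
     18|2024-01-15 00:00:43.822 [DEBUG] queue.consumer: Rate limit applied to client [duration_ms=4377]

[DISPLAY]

                     ┏━━━━━━━━━━━━━━━━━━━━━━━━
                     ┃ FileEditor             
                     ┠────────────────────────
                     ┃█024-01-15 00:00:03.106▲
           ┏━━━━━━━━━┃2024-01-15 00:00:07.840█
           ┃ HexEdito┃2024-01-15 00:00:11.181░
           ┠─────────┃2024-01-15 00:00:13.951░
           ┃00000000 ┃2024-01-15 00:00:14.565░
           ┃00000010 ┃2024-01-15 00:00:15.192░
           ┃00000020 ┃2024-01-15 00:00:19.639░
           ┃00000030 ┃2024-01-15 00:00:20.389░
           ┃00000040 ┃2024-01-15 00:00:23.781░
           ┃         ┃2024-01-15 00:00:26.582░
           ┃         ┃2024-01-15 00:00:31.190░
           ┃         ┃2024-01-15 00:00:31.048░
           ┃         ┃2024-01-15 00:00:32.787░
           ┃         ┃2024-01-15 00:00:34.819░
           ┃         ┃2024-01-15 00:00:35.261░
           ┃         ┃2024-01-15 00:00:40.406▼
           ┃         ┗━━━━━━━━━━━━━━━━━━━━━━━━
           ┃                         ┃        


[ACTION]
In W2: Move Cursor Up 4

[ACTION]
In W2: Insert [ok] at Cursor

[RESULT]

                     ┏━━━━━━━━━━━━━━━━━━━━━━━━
                     ┃ FileEditor             
                     ┠────────────────────────
                     ┃ok█024-01-15 00:00:03.1▲
           ┏━━━━━━━━━┃2024-01-15 00:00:07.840█
           ┃ HexEdito┃2024-01-15 00:00:11.181░
           ┠─────────┃2024-01-15 00:00:13.951░
           ┃00000000 ┃2024-01-15 00:00:14.565░
           ┃00000010 ┃2024-01-15 00:00:15.192░
           ┃00000020 ┃2024-01-15 00:00:19.639░
           ┃00000030 ┃2024-01-15 00:00:20.389░
           ┃00000040 ┃2024-01-15 00:00:23.781░
           ┃         ┃2024-01-15 00:00:26.582░
           ┃         ┃2024-01-15 00:00:31.190░
           ┃         ┃2024-01-15 00:00:31.048░
           ┃         ┃2024-01-15 00:00:32.787░
           ┃         ┃2024-01-15 00:00:34.819░
           ┃         ┃2024-01-15 00:00:35.261░
           ┃         ┃2024-01-15 00:00:40.406▼
           ┃         ┗━━━━━━━━━━━━━━━━━━━━━━━━
           ┃                         ┃        


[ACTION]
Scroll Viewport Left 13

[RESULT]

                               ┏━━━━━━━━━━━━━━
                               ┃ FileEditor   
                               ┠──────────────
                               ┃ok█024-01-15 0
                     ┏━━━━━━━━━┃2024-01-15 00:
                     ┃ HexEdito┃2024-01-15 00:
                     ┠─────────┃2024-01-15 00:
                     ┃00000000 ┃2024-01-15 00:
                     ┃00000010 ┃2024-01-15 00:
                     ┃00000020 ┃2024-01-15 00:
                     ┃00000030 ┃2024-01-15 00:
                     ┃00000040 ┃2024-01-15 00:
                     ┃         ┃2024-01-15 00:
                     ┃         ┃2024-01-15 00:
                     ┃         ┃2024-01-15 00:
                     ┃         ┃2024-01-15 00:
                     ┃         ┃2024-01-15 00:
                     ┃         ┃2024-01-15 00:
                     ┃         ┃2024-01-15 00:
                     ┃         ┗━━━━━━━━━━━━━━
                     ┃                        


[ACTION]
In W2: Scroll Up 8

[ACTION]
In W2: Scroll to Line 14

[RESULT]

                               ┏━━━━━━━━━━━━━━
                               ┃ FileEditor   
                               ┠──────────────
                               ┃2024-01-15 00:
                     ┏━━━━━━━━━┃2024-01-15 00:
                     ┃ HexEdito┃2024-01-15 00:
                     ┠─────────┃2024-01-15 00:
                     ┃00000000 ┃2024-01-15 00:
                     ┃00000010 ┃2024-01-15 00:
                     ┃00000020 ┃2024-01-15 00:
                     ┃00000030 ┃2024-01-15 00:
                     ┃00000040 ┃2024-01-15 00:
                     ┃         ┃2024-01-15 00:
                     ┃         ┃2024-01-15 00:
                     ┃         ┃2024-01-15 00:
                     ┃         ┃2024-01-15 00:
                     ┃         ┃2024-01-15 00:
                     ┃         ┃2024-01-15 00:
                     ┃         ┃2024-01-15 00:
                     ┃         ┗━━━━━━━━━━━━━━
                     ┃                        


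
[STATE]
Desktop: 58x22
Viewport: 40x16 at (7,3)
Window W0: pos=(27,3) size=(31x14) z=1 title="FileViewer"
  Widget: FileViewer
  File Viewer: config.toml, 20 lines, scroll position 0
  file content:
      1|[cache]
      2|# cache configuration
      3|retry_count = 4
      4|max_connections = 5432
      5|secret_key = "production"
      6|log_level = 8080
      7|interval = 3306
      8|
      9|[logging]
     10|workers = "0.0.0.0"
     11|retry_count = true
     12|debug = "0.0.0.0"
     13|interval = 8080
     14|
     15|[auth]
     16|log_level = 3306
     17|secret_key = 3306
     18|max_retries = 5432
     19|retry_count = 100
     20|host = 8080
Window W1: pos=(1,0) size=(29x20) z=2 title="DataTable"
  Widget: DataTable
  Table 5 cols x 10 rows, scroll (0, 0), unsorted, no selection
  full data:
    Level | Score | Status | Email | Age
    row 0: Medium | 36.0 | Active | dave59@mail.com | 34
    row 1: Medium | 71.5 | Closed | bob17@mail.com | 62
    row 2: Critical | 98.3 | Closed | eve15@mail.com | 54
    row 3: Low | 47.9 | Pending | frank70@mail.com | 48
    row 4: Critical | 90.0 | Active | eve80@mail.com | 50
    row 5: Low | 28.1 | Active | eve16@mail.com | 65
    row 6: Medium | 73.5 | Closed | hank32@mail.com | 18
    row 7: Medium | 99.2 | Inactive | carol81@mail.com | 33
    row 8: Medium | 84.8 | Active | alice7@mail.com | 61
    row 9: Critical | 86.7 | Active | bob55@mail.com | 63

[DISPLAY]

   │Score│Status  │Ema┃━━━━━━━━━━━━━━━━━
───┼─────┼────────┼───┃ileViewer        
m  │36.0 │Active  │dav┃─────────────────
m  │71.5 │Closed  │bob┃ache]            
cal│98.3 │Closed  │eve┃cache configurati
   │47.9 │Pending │fra┃try_count = 4    
cal│90.0 │Active  │eve┃x_connections = 5
   │28.1 │Active  │eve┃cret_key = "produ
m  │73.5 │Closed  │han┃g_level = 8080   
m  │99.2 │Inactive│car┃terval = 3306    
m  │84.8 │Active  │ali┃                 
cal│86.7 │Active  │bob┃ogging]          
                      ┃rkers = "0.0.0.0"
                      ┃━━━━━━━━━━━━━━━━━
                      ┃                 
                      ┃                 


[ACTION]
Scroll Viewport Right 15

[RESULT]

tatus  │Ema┃━━━━━━━━━━━━━━━━━━━━━━━━━━━┓
───────┼───┃ileViewer                  ┃
ctive  │dav┃───────────────────────────┨
losed  │bob┃ache]                     ▲┃
losed  │eve┃cache configuration       █┃
ending │fra┃try_count = 4             ░┃
ctive  │eve┃x_connections = 5432      ░┃
ctive  │eve┃cret_key = "production"   ░┃
losed  │han┃g_level = 8080            ░┃
nactive│car┃terval = 3306             ░┃
ctive  │ali┃                          ░┃
ctive  │bob┃ogging]                   ░┃
           ┃rkers = "0.0.0.0"         ▼┃
           ┃━━━━━━━━━━━━━━━━━━━━━━━━━━━┛
           ┃                            
           ┃                            


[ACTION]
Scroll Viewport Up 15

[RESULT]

━━━━━━━━━━━┓                            
           ┃                            
───────────┨                            
tatus  │Ema┃━━━━━━━━━━━━━━━━━━━━━━━━━━━┓
───────┼───┃ileViewer                  ┃
ctive  │dav┃───────────────────────────┨
losed  │bob┃ache]                     ▲┃
losed  │eve┃cache configuration       █┃
ending │fra┃try_count = 4             ░┃
ctive  │eve┃x_connections = 5432      ░┃
ctive  │eve┃cret_key = "production"   ░┃
losed  │han┃g_level = 8080            ░┃
nactive│car┃terval = 3306             ░┃
ctive  │ali┃                          ░┃
ctive  │bob┃ogging]                   ░┃
           ┃rkers = "0.0.0.0"         ▼┃


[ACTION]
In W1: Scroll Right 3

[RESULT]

━━━━━━━━━━━┓                            
           ┃                            
───────────┨                            
us  │Email ┃━━━━━━━━━━━━━━━━━━━━━━━━━━━┓
────┼──────┃ileViewer                  ┃
ve  │dave59┃───────────────────────────┨
ed  │bob17@┃ache]                     ▲┃
ed  │eve15@┃cache configuration       █┃
ing │frank7┃try_count = 4             ░┃
ve  │eve80@┃x_connections = 5432      ░┃
ve  │eve16@┃cret_key = "production"   ░┃
ed  │hank32┃g_level = 8080            ░┃
tive│carol8┃terval = 3306             ░┃
ve  │alice7┃                          ░┃
ve  │bob55@┃ogging]                   ░┃
           ┃rkers = "0.0.0.0"         ▼┃


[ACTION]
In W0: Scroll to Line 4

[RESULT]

━━━━━━━━━━━┓                            
           ┃                            
───────────┨                            
us  │Email ┃━━━━━━━━━━━━━━━━━━━━━━━━━━━┓
────┼──────┃ileViewer                  ┃
ve  │dave59┃───────────────────────────┨
ed  │bob17@┃x_connections = 5432      ▲┃
ed  │eve15@┃cret_key = "production"   ░┃
ing │frank7┃g_level = 8080            ░┃
ve  │eve80@┃terval = 3306             █┃
ve  │eve16@┃                          ░┃
ed  │hank32┃ogging]                   ░┃
tive│carol8┃rkers = "0.0.0.0"         ░┃
ve  │alice7┃try_count = true          ░┃
ve  │bob55@┃bug = "0.0.0.0"           ░┃
           ┃terval = 8080             ▼┃


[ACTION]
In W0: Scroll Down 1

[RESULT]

━━━━━━━━━━━┓                            
           ┃                            
───────────┨                            
us  │Email ┃━━━━━━━━━━━━━━━━━━━━━━━━━━━┓
────┼──────┃ileViewer                  ┃
ve  │dave59┃───────────────────────────┨
ed  │bob17@┃cret_key = "production"   ▲┃
ed  │eve15@┃g_level = 8080            ░┃
ing │frank7┃terval = 3306             ░┃
ve  │eve80@┃                          ░┃
ve  │eve16@┃ogging]                   █┃
ed  │hank32┃rkers = "0.0.0.0"         ░┃
tive│carol8┃try_count = true          ░┃
ve  │alice7┃bug = "0.0.0.0"           ░┃
ve  │bob55@┃terval = 8080             ░┃
           ┃                          ▼┃


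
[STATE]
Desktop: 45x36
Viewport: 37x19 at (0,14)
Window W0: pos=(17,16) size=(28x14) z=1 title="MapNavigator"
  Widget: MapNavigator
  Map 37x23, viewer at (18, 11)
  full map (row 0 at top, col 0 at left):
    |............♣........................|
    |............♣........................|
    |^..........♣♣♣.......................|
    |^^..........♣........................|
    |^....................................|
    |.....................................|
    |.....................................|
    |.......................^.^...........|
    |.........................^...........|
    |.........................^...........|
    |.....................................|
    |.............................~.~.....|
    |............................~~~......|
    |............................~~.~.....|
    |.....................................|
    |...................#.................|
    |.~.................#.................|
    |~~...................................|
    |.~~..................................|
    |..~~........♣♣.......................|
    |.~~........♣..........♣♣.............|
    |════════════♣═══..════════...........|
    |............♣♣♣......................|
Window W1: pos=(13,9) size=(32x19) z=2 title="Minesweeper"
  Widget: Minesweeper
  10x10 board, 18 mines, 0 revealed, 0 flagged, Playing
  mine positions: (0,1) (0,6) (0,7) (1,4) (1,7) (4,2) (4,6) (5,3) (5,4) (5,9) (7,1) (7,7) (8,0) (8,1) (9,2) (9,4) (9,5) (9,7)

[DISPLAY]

             ┃■■■■■■■■■■             
             ┃■■■■■■■■■■             
             ┃■■■■■■■■■■             
             ┃■■■■■■■■■■             
             ┃■■■■■■■■■■             
             ┃■■■■■■■■■■             
             ┃■■■■■■■■■■             
             ┃■■■■■■■■■■             
             ┃                       
             ┃                       
             ┃                       
             ┃                       
             ┃                       
             ┗━━━━━━━━━━━━━━━━━━━━━━━
                 ┃..............#....
                 ┗━━━━━━━━━━━━━━━━━━━
                                     
                                     
                                     


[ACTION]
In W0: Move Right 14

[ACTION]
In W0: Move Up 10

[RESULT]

             ┃■■■■■■■■■■             
             ┃■■■■■■■■■■             
             ┃■■■■■■■■■■             
             ┃■■■■■■■■■■             
             ┃■■■■■■■■■■             
             ┃■■■■■■■■■■             
             ┃■■■■■■■■■■             
             ┃■■■■■■■■■■             
             ┃                       
             ┃                       
             ┃                       
             ┃                       
             ┃                       
             ┗━━━━━━━━━━━━━━━━━━━━━━━
                 ┃.................. 
                 ┗━━━━━━━━━━━━━━━━━━━
                                     
                                     
                                     


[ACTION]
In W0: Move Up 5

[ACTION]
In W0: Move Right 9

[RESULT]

             ┃■■■■■■■■■■             
             ┃■■■■■■■■■■             
             ┃■■■■■■■■■■             
             ┃■■■■■■■■■■             
             ┃■■■■■■■■■■             
             ┃■■■■■■■■■■             
             ┃■■■■■■■■■■             
             ┃■■■■■■■■■■             
             ┃                       
             ┃                       
             ┃                       
             ┃                       
             ┃                       
             ┗━━━━━━━━━━━━━━━━━━━━━━━
                 ┃..............     
                 ┗━━━━━━━━━━━━━━━━━━━
                                     
                                     
                                     
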